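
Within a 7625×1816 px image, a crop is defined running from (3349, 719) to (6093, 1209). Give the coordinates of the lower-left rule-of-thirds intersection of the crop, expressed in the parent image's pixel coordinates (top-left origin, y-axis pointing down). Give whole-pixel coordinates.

Crop width = 6093 − 3349 = 2744 px; one third is 914.67 px.
Crop height = 1209 − 719 = 490 px; one third is 163.33 px.
The lower-left point is one-third across and two-thirds down within the crop:
x = 3349 + 1 × 914.67 ≈ 4264; y = 719 + 2 × 163.33 ≈ 1046.

x = 4264 px, y = 1046 px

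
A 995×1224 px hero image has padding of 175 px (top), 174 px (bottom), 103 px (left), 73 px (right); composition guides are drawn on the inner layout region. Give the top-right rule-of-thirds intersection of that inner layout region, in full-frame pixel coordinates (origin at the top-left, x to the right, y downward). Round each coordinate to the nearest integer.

Content width = 995 − 103 − 73 = 819 px; content height = 1224 − 175 − 174 = 875 px.
Top-right is two-thirds across and one-third down within the inner layout region.
x = 103 + 2 × 819/3 = 103 + 546.00 ≈ 649
y = 175 + 1 × 875/3 = 175 + 291.67 ≈ 467

(649, 467)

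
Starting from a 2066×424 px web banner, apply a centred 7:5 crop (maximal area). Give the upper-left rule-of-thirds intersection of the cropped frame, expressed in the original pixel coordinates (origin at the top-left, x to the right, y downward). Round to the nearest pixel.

2066/424 > 7/5, so the 7:5 crop keeps the full height 424 and trims width to 424 × 7/5 = 593.60 px.
Left offset = (2066 − 593.60)/2 = 736.20 px; top offset = 0.
Upper-left is one-third across and one-third down within the crop:
x = 736.20 + 1 × 593.60/3 ≈ 934; y = 0.00 + 1 × 424.00/3 ≈ 141.

(934, 141)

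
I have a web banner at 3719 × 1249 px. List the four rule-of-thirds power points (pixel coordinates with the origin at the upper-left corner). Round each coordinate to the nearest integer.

(1240, 416), (2479, 416), (1240, 833), (2479, 833)

One third of 3719 is 1239.67; one third of 1249 is 416.33.
Vertical third lines at x = 1240 and x = 2479; horizontal third lines at y = 416 and y = 833.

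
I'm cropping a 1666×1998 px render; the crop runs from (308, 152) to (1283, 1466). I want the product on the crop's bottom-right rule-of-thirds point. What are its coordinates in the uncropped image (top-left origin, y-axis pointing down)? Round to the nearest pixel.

Crop width = 1283 − 308 = 975 px; one third is 325.00 px.
Crop height = 1466 − 152 = 1314 px; one third is 438.00 px.
The bottom-right point is two-thirds across and two-thirds down within the crop:
x = 308 + 2 × 325.00 ≈ 958; y = 152 + 2 × 438.00 ≈ 1028.

x = 958 px, y = 1028 px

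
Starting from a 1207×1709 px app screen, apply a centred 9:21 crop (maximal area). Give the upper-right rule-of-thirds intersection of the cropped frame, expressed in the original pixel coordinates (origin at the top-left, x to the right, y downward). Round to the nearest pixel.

x = 726 px, y = 570 px

1207/1709 > 9/21, so the 9:21 crop keeps the full height 1709 and trims width to 1709 × 9/21 = 732.43 px.
Left offset = (1207 − 732.43)/2 = 237.29 px; top offset = 0.
Upper-right is two-thirds across and one-third down within the crop:
x = 237.29 + 2 × 732.43/3 ≈ 726; y = 0.00 + 1 × 1709.00/3 ≈ 570.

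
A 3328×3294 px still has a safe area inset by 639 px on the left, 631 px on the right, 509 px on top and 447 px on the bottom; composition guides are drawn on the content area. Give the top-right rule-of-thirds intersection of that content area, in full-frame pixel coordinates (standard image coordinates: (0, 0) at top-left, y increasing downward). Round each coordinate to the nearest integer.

x = 2011 px, y = 1288 px

Content width = 3328 − 639 − 631 = 2058 px; content height = 3294 − 509 − 447 = 2338 px.
Top-right is two-thirds across and one-third down within the content area.
x = 639 + 2 × 2058/3 = 639 + 1372.00 ≈ 2011
y = 509 + 1 × 2338/3 = 509 + 779.33 ≈ 1288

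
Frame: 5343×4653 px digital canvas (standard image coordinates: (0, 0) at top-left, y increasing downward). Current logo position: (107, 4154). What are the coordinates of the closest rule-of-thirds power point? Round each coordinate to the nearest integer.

x = 1781 px, y = 3102 px

Third lines: x ∈ {1781, 3562}, y ∈ {1551, 3102}.
107 is closer to x = 1781; 4154 is closer to y = 3102.
So the nearest intersection is the lower-left power point.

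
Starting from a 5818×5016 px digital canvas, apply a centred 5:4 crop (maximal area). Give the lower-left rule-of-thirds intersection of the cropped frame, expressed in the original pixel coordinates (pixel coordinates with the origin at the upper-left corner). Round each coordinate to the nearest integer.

x = 1939 px, y = 3284 px

5818/5016 < 5/4, so the 5:4 crop keeps the full width 5818 and trims height to 5818 × 4/5 = 4654.40 px.
Top offset = (5016 − 4654.40)/2 = 180.80 px; left offset = 0.
Lower-left is one-third across and two-thirds down within the crop:
x = 0.00 + 1 × 5818.00/3 ≈ 1939; y = 180.80 + 2 × 4654.40/3 ≈ 3284.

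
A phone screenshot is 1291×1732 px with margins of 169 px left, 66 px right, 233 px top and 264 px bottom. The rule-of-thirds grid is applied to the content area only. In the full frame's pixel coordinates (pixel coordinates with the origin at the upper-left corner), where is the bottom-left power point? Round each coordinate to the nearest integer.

Content width = 1291 − 169 − 66 = 1056 px; content height = 1732 − 233 − 264 = 1235 px.
Bottom-left is one-third across and two-thirds down within the content area.
x = 169 + 1 × 1056/3 = 169 + 352.00 ≈ 521
y = 233 + 2 × 1235/3 = 233 + 823.33 ≈ 1056

x = 521 px, y = 1056 px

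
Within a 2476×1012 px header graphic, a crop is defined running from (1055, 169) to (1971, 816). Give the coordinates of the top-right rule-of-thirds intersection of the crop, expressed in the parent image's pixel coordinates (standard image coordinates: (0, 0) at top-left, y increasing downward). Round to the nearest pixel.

x = 1666 px, y = 385 px

Crop width = 1971 − 1055 = 916 px; one third is 305.33 px.
Crop height = 816 − 169 = 647 px; one third is 215.67 px.
The top-right point is two-thirds across and one-third down within the crop:
x = 1055 + 2 × 305.33 ≈ 1666; y = 169 + 1 × 215.67 ≈ 385.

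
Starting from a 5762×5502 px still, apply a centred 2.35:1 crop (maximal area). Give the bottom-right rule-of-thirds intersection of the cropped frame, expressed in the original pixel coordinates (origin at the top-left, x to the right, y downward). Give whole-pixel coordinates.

x = 3841 px, y = 3160 px

5762/5502 < 2.35/1, so the 2.35:1 crop keeps the full width 5762 and trims height to 5762 × 1/2.35 = 2451.91 px.
Top offset = (5502 − 2451.91)/2 = 1525.04 px; left offset = 0.
Bottom-right is two-thirds across and two-thirds down within the crop:
x = 0.00 + 2 × 5762.00/3 ≈ 3841; y = 1525.04 + 2 × 2451.91/3 ≈ 3160.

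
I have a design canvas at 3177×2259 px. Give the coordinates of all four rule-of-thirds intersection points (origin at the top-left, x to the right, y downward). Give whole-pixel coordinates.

(1059, 753), (2118, 753), (1059, 1506), (2118, 1506)

One third of 3177 is 1059; one third of 2259 is 753.
Vertical third lines at x = 1059 and x = 2118; horizontal third lines at y = 753 and y = 1506.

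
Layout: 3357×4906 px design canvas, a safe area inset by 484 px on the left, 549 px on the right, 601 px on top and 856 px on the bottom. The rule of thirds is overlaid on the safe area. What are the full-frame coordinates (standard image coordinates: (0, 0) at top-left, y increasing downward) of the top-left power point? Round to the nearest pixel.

Content width = 3357 − 484 − 549 = 2324 px; content height = 4906 − 601 − 856 = 3449 px.
Top-left is one-third across and one-third down within the safe area.
x = 484 + 1 × 2324/3 = 484 + 774.67 ≈ 1259
y = 601 + 1 × 3449/3 = 601 + 1149.67 ≈ 1751

x = 1259 px, y = 1751 px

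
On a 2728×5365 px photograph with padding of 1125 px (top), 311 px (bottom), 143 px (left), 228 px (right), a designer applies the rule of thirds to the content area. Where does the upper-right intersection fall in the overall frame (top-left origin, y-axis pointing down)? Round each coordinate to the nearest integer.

Content width = 2728 − 143 − 228 = 2357 px; content height = 5365 − 1125 − 311 = 3929 px.
Upper-right is two-thirds across and one-third down within the content area.
x = 143 + 2 × 2357/3 = 143 + 1571.33 ≈ 1714
y = 1125 + 1 × 3929/3 = 1125 + 1309.67 ≈ 2435

x = 1714 px, y = 2435 px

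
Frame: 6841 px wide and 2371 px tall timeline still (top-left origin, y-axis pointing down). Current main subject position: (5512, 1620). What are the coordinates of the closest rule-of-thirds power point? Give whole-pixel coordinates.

Third lines: x ∈ {2280, 4561}, y ∈ {790, 1581}.
5512 is closer to x = 4561; 1620 is closer to y = 1581.
So the nearest intersection is the lower-right power point.

x = 4561 px, y = 1581 px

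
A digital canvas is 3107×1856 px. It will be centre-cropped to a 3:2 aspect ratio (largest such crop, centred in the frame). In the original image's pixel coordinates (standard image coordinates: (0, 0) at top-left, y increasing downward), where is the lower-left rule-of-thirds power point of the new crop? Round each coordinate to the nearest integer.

(1090, 1237)

3107/1856 > 3/2, so the 3:2 crop keeps the full height 1856 and trims width to 1856 × 3/2 = 2784.00 px.
Left offset = (3107 − 2784.00)/2 = 161.50 px; top offset = 0.
Lower-left is one-third across and two-thirds down within the crop:
x = 161.50 + 1 × 2784.00/3 ≈ 1090; y = 0.00 + 2 × 1856.00/3 ≈ 1237.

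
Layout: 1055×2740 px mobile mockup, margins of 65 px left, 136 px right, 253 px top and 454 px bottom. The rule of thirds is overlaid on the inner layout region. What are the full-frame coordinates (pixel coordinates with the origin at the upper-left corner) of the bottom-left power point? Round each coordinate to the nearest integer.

Content width = 1055 − 65 − 136 = 854 px; content height = 2740 − 253 − 454 = 2033 px.
Bottom-left is one-third across and two-thirds down within the inner layout region.
x = 65 + 1 × 854/3 = 65 + 284.67 ≈ 350
y = 253 + 2 × 2033/3 = 253 + 1355.33 ≈ 1608

(350, 1608)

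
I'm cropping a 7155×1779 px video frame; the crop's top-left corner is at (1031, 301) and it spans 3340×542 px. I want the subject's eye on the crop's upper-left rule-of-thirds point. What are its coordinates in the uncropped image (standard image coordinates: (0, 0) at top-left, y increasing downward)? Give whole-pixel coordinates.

x = 2144 px, y = 482 px

One third of the crop width 3340 is 1113.33 px.
One third of the crop height 542 is 180.67 px.
The upper-left point is one-third across and one-third down within the crop:
x = 1031 + 1 × 1113.33 ≈ 2144; y = 301 + 1 × 180.67 ≈ 482.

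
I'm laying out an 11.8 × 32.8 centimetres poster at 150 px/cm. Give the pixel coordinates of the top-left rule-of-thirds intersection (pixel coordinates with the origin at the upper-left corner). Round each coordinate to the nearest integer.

In pixels the canvas is 11.8 × 150 = 1770 wide and 32.8 × 150 = 4920 tall.
The top-left point is one-third across and one-third down:
x = 1 × 1770/3 ≈ 590; y = 1 × 4920/3 ≈ 1640.

(590, 1640)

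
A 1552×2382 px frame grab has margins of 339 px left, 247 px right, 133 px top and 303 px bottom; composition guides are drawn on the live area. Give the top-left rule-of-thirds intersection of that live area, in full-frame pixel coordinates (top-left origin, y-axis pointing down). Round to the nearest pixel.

Content width = 1552 − 339 − 247 = 966 px; content height = 2382 − 133 − 303 = 1946 px.
Top-left is one-third across and one-third down within the live area.
x = 339 + 1 × 966/3 = 339 + 322.00 ≈ 661
y = 133 + 1 × 1946/3 = 133 + 648.67 ≈ 782

(661, 782)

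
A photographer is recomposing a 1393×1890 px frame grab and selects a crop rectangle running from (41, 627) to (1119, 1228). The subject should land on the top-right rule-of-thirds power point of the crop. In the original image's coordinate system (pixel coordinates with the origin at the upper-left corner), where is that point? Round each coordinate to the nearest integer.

(760, 827)

Crop width = 1119 − 41 = 1078 px; one third is 359.33 px.
Crop height = 1228 − 627 = 601 px; one third is 200.33 px.
The top-right point is two-thirds across and one-third down within the crop:
x = 41 + 2 × 359.33 ≈ 760; y = 627 + 1 × 200.33 ≈ 827.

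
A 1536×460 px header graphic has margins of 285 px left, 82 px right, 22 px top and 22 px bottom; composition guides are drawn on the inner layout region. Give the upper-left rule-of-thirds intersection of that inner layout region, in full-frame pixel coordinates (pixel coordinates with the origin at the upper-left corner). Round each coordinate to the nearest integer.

Content width = 1536 − 285 − 82 = 1169 px; content height = 460 − 22 − 22 = 416 px.
Upper-left is one-third across and one-third down within the inner layout region.
x = 285 + 1 × 1169/3 = 285 + 389.67 ≈ 675
y = 22 + 1 × 416/3 = 22 + 138.67 ≈ 161

(675, 161)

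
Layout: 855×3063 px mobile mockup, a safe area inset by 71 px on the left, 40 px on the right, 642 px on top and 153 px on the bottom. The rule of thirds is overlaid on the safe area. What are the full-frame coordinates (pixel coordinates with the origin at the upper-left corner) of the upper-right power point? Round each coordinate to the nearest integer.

Content width = 855 − 71 − 40 = 744 px; content height = 3063 − 642 − 153 = 2268 px.
Upper-right is two-thirds across and one-third down within the safe area.
x = 71 + 2 × 744/3 = 71 + 496.00 ≈ 567
y = 642 + 1 × 2268/3 = 642 + 756.00 ≈ 1398

(567, 1398)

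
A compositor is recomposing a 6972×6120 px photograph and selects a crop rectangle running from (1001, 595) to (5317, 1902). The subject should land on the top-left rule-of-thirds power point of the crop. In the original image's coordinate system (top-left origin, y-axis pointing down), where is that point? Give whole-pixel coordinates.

x = 2440 px, y = 1031 px

Crop width = 5317 − 1001 = 4316 px; one third is 1438.67 px.
Crop height = 1902 − 595 = 1307 px; one third is 435.67 px.
The top-left point is one-third across and one-third down within the crop:
x = 1001 + 1 × 1438.67 ≈ 2440; y = 595 + 1 × 435.67 ≈ 1031.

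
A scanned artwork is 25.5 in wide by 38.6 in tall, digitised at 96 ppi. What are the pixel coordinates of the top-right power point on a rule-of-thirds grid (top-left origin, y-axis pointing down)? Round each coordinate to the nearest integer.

In pixels the canvas is 25.5 × 96 = 2448 wide and 38.6 × 96 = 3705.6 tall.
The top-right point is two-thirds across and one-third down:
x = 2 × 2448/3 ≈ 1632; y = 1 × 3705.6/3 ≈ 1235.

(1632, 1235)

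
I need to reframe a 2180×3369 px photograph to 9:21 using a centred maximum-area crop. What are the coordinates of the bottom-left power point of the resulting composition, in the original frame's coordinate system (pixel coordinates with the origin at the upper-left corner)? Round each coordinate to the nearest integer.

2180/3369 > 9/21, so the 9:21 crop keeps the full height 3369 and trims width to 3369 × 9/21 = 1443.86 px.
Left offset = (2180 − 1443.86)/2 = 368.07 px; top offset = 0.
Bottom-left is one-third across and two-thirds down within the crop:
x = 368.07 + 1 × 1443.86/3 ≈ 849; y = 0.00 + 2 × 3369.00/3 ≈ 2246.

x = 849 px, y = 2246 px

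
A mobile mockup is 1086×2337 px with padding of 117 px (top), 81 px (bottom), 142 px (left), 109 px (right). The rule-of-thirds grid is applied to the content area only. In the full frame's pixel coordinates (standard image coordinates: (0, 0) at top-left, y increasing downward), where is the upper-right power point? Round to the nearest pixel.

x = 699 px, y = 830 px

Content width = 1086 − 142 − 109 = 835 px; content height = 2337 − 117 − 81 = 2139 px.
Upper-right is two-thirds across and one-third down within the content area.
x = 142 + 2 × 835/3 = 142 + 556.67 ≈ 699
y = 117 + 1 × 2139/3 = 117 + 713.00 ≈ 830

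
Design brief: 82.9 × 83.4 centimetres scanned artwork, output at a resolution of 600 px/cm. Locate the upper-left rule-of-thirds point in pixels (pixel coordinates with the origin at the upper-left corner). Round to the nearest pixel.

(16580, 16680)

In pixels the canvas is 82.9 × 600 = 49740 wide and 83.4 × 600 = 50040 tall.
The upper-left point is one-third across and one-third down:
x = 1 × 49740/3 ≈ 16580; y = 1 × 50040/3 ≈ 16680.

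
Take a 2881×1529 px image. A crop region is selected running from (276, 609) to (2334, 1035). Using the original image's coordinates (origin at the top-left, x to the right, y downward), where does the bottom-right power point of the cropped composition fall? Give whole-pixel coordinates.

Crop width = 2334 − 276 = 2058 px; one third is 686.00 px.
Crop height = 1035 − 609 = 426 px; one third is 142.00 px.
The bottom-right point is two-thirds across and two-thirds down within the crop:
x = 276 + 2 × 686.00 ≈ 1648; y = 609 + 2 × 142.00 ≈ 893.

x = 1648 px, y = 893 px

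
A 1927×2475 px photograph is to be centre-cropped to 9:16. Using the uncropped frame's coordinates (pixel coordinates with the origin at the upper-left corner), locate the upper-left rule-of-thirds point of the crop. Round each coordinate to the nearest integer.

x = 731 px, y = 825 px

1927/2475 > 9/16, so the 9:16 crop keeps the full height 2475 and trims width to 2475 × 9/16 = 1392.19 px.
Left offset = (1927 − 1392.19)/2 = 267.41 px; top offset = 0.
Upper-left is one-third across and one-third down within the crop:
x = 267.41 + 1 × 1392.19/3 ≈ 731; y = 0.00 + 1 × 2475.00/3 ≈ 825.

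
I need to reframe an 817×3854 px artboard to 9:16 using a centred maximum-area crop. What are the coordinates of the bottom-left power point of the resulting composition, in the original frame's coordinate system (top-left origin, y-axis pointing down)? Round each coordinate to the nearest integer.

817/3854 < 9/16, so the 9:16 crop keeps the full width 817 and trims height to 817 × 16/9 = 1452.44 px.
Top offset = (3854 − 1452.44)/2 = 1200.78 px; left offset = 0.
Bottom-left is one-third across and two-thirds down within the crop:
x = 0.00 + 1 × 817.00/3 ≈ 272; y = 1200.78 + 2 × 1452.44/3 ≈ 2169.

x = 272 px, y = 2169 px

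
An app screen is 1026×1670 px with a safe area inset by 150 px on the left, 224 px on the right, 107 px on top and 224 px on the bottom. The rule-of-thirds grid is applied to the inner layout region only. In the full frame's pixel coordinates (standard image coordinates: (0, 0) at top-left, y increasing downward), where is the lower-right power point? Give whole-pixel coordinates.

(585, 1000)

Content width = 1026 − 150 − 224 = 652 px; content height = 1670 − 107 − 224 = 1339 px.
Lower-right is two-thirds across and two-thirds down within the inner layout region.
x = 150 + 2 × 652/3 = 150 + 434.67 ≈ 585
y = 107 + 2 × 1339/3 = 107 + 892.67 ≈ 1000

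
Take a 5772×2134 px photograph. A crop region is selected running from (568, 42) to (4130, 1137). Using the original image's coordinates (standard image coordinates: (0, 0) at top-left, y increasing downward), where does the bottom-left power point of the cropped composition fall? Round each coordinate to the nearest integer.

x = 1755 px, y = 772 px

Crop width = 4130 − 568 = 3562 px; one third is 1187.33 px.
Crop height = 1137 − 42 = 1095 px; one third is 365.00 px.
The bottom-left point is one-third across and two-thirds down within the crop:
x = 568 + 1 × 1187.33 ≈ 1755; y = 42 + 2 × 365.00 ≈ 772.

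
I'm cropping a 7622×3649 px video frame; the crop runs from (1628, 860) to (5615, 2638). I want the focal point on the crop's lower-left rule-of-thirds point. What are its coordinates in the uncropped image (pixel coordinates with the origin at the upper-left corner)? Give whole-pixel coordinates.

Crop width = 5615 − 1628 = 3987 px; one third is 1329.00 px.
Crop height = 2638 − 860 = 1778 px; one third is 592.67 px.
The lower-left point is one-third across and two-thirds down within the crop:
x = 1628 + 1 × 1329.00 ≈ 2957; y = 860 + 2 × 592.67 ≈ 2045.

(2957, 2045)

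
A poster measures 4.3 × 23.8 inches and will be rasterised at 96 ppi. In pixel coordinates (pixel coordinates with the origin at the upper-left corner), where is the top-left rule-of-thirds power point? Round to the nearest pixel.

(138, 762)

In pixels the canvas is 4.3 × 96 = 412.8 wide and 23.8 × 96 = 2284.8 tall.
The top-left point is one-third across and one-third down:
x = 1 × 412.8/3 ≈ 138; y = 1 × 2284.8/3 ≈ 762.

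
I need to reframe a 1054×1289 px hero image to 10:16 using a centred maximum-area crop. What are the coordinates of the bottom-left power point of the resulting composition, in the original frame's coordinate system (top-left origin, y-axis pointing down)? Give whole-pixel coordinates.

1054/1289 > 10/16, so the 10:16 crop keeps the full height 1289 and trims width to 1289 × 10/16 = 805.62 px.
Left offset = (1054 − 805.62)/2 = 124.19 px; top offset = 0.
Bottom-left is one-third across and two-thirds down within the crop:
x = 124.19 + 1 × 805.62/3 ≈ 393; y = 0.00 + 2 × 1289.00/3 ≈ 859.

(393, 859)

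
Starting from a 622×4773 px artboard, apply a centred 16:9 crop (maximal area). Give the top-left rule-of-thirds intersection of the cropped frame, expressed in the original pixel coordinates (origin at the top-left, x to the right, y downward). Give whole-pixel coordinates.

622/4773 < 16/9, so the 16:9 crop keeps the full width 622 and trims height to 622 × 9/16 = 349.88 px.
Top offset = (4773 − 349.88)/2 = 2211.56 px; left offset = 0.
Top-left is one-third across and one-third down within the crop:
x = 0.00 + 1 × 622.00/3 ≈ 207; y = 2211.56 + 1 × 349.88/3 ≈ 2328.

(207, 2328)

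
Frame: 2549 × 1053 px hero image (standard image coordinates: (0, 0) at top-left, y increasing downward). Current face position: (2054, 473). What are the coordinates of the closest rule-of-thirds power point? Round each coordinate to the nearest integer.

(1699, 351)

Third lines: x ∈ {850, 1699}, y ∈ {351, 702}.
2054 is closer to x = 1699; 473 is closer to y = 351.
So the nearest intersection is the upper-right power point.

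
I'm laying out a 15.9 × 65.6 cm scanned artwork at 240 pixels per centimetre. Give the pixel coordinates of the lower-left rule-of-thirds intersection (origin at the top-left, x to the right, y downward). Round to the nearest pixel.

In pixels the canvas is 15.9 × 240 = 3816 wide and 65.6 × 240 = 15744 tall.
The lower-left point is one-third across and two-thirds down:
x = 1 × 3816/3 ≈ 1272; y = 2 × 15744/3 ≈ 10496.

(1272, 10496)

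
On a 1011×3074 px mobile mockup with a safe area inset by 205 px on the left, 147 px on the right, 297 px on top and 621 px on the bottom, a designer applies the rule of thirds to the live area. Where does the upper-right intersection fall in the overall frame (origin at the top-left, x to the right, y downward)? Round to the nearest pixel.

(644, 1016)

Content width = 1011 − 205 − 147 = 659 px; content height = 3074 − 297 − 621 = 2156 px.
Upper-right is two-thirds across and one-third down within the live area.
x = 205 + 2 × 659/3 = 205 + 439.33 ≈ 644
y = 297 + 1 × 2156/3 = 297 + 718.67 ≈ 1016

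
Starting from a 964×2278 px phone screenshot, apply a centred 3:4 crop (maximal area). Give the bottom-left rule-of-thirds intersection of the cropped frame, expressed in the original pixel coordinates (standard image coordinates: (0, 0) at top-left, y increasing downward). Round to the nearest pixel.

964/2278 < 3/4, so the 3:4 crop keeps the full width 964 and trims height to 964 × 4/3 = 1285.33 px.
Top offset = (2278 − 1285.33)/2 = 496.33 px; left offset = 0.
Bottom-left is one-third across and two-thirds down within the crop:
x = 0.00 + 1 × 964.00/3 ≈ 321; y = 496.33 + 2 × 1285.33/3 ≈ 1353.

(321, 1353)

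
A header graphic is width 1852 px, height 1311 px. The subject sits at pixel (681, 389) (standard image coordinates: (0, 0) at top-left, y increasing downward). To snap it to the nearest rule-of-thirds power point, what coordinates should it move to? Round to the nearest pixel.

Third lines: x ∈ {617, 1235}, y ∈ {437, 874}.
681 is closer to x = 617; 389 is closer to y = 437.
So the nearest intersection is the upper-left power point.

x = 617 px, y = 437 px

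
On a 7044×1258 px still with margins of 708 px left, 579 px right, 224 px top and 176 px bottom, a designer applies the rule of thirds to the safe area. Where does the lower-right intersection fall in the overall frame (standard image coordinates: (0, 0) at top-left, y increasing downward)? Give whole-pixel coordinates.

Content width = 7044 − 708 − 579 = 5757 px; content height = 1258 − 224 − 176 = 858 px.
Lower-right is two-thirds across and two-thirds down within the safe area.
x = 708 + 2 × 5757/3 = 708 + 3838.00 ≈ 4546
y = 224 + 2 × 858/3 = 224 + 572.00 ≈ 796

x = 4546 px, y = 796 px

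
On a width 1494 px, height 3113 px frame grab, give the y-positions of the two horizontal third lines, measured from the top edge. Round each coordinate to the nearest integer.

3113 / 3 = 1037.67, so the horizontal lines sit at one and two thirds of 3113.

y = 1038 px and y = 2075 px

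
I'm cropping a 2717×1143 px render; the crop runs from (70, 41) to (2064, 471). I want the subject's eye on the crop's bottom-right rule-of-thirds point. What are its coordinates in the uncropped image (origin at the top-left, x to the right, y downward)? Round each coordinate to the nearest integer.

Crop width = 2064 − 70 = 1994 px; one third is 664.67 px.
Crop height = 471 − 41 = 430 px; one third is 143.33 px.
The bottom-right point is two-thirds across and two-thirds down within the crop:
x = 70 + 2 × 664.67 ≈ 1399; y = 41 + 2 × 143.33 ≈ 328.

x = 1399 px, y = 328 px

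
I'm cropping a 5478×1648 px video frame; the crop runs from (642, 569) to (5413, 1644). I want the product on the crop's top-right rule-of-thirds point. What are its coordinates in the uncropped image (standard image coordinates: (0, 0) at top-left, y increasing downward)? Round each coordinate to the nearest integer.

x = 3823 px, y = 927 px

Crop width = 5413 − 642 = 4771 px; one third is 1590.33 px.
Crop height = 1644 − 569 = 1075 px; one third is 358.33 px.
The top-right point is two-thirds across and one-third down within the crop:
x = 642 + 2 × 1590.33 ≈ 3823; y = 569 + 1 × 358.33 ≈ 927.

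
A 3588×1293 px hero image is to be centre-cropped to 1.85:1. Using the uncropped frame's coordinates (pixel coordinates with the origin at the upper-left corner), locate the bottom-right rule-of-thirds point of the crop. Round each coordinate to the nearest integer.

x = 2193 px, y = 862 px

3588/1293 > 1.85/1, so the 1.85:1 crop keeps the full height 1293 and trims width to 1293 × 1.85/1 = 2392.05 px.
Left offset = (3588 − 2392.05)/2 = 597.97 px; top offset = 0.
Bottom-right is two-thirds across and two-thirds down within the crop:
x = 597.97 + 2 × 2392.05/3 ≈ 2193; y = 0.00 + 2 × 1293.00/3 ≈ 862.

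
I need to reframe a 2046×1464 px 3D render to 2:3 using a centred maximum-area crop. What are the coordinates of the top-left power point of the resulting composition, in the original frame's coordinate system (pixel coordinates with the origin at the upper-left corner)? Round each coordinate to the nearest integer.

2046/1464 > 2/3, so the 2:3 crop keeps the full height 1464 and trims width to 1464 × 2/3 = 976.00 px.
Left offset = (2046 − 976.00)/2 = 535.00 px; top offset = 0.
Top-left is one-third across and one-third down within the crop:
x = 535.00 + 1 × 976.00/3 ≈ 860; y = 0.00 + 1 × 1464.00/3 ≈ 488.

x = 860 px, y = 488 px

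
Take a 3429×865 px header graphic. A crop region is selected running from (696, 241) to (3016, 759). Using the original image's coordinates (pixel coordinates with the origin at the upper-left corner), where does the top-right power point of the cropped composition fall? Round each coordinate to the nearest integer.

Crop width = 3016 − 696 = 2320 px; one third is 773.33 px.
Crop height = 759 − 241 = 518 px; one third is 172.67 px.
The top-right point is two-thirds across and one-third down within the crop:
x = 696 + 2 × 773.33 ≈ 2243; y = 241 + 1 × 172.67 ≈ 414.

(2243, 414)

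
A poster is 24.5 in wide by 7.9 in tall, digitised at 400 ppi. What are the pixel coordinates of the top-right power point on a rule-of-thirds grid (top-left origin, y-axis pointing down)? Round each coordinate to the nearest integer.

(6533, 1053)

In pixels the canvas is 24.5 × 400 = 9800 wide and 7.9 × 400 = 3160 tall.
The top-right point is two-thirds across and one-third down:
x = 2 × 9800/3 ≈ 6533; y = 1 × 3160/3 ≈ 1053.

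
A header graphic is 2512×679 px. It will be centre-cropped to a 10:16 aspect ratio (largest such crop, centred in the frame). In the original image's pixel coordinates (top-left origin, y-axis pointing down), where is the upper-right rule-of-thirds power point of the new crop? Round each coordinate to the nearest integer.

(1327, 226)

2512/679 > 10/16, so the 10:16 crop keeps the full height 679 and trims width to 679 × 10/16 = 424.38 px.
Left offset = (2512 − 424.38)/2 = 1043.81 px; top offset = 0.
Upper-right is two-thirds across and one-third down within the crop:
x = 1043.81 + 2 × 424.38/3 ≈ 1327; y = 0.00 + 1 × 679.00/3 ≈ 226.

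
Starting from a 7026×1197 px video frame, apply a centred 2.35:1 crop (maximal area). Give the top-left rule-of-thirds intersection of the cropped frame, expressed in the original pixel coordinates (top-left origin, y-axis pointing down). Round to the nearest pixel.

7026/1197 > 2.35/1, so the 2.35:1 crop keeps the full height 1197 and trims width to 1197 × 2.35/1 = 2812.95 px.
Left offset = (7026 − 2812.95)/2 = 2106.52 px; top offset = 0.
Top-left is one-third across and one-third down within the crop:
x = 2106.52 + 1 × 2812.95/3 ≈ 3044; y = 0.00 + 1 × 1197.00/3 ≈ 399.

x = 3044 px, y = 399 px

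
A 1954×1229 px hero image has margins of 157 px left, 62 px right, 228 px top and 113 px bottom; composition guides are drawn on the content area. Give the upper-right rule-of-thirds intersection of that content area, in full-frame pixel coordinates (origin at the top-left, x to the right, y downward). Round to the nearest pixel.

Content width = 1954 − 157 − 62 = 1735 px; content height = 1229 − 228 − 113 = 888 px.
Upper-right is two-thirds across and one-third down within the content area.
x = 157 + 2 × 1735/3 = 157 + 1156.67 ≈ 1314
y = 228 + 1 × 888/3 = 228 + 296.00 ≈ 524

x = 1314 px, y = 524 px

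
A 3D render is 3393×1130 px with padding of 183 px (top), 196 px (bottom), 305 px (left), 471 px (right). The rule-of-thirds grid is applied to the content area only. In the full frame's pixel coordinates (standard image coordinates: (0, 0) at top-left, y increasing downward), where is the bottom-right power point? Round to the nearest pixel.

Content width = 3393 − 305 − 471 = 2617 px; content height = 1130 − 183 − 196 = 751 px.
Bottom-right is two-thirds across and two-thirds down within the content area.
x = 305 + 2 × 2617/3 = 305 + 1744.67 ≈ 2050
y = 183 + 2 × 751/3 = 183 + 500.67 ≈ 684

x = 2050 px, y = 684 px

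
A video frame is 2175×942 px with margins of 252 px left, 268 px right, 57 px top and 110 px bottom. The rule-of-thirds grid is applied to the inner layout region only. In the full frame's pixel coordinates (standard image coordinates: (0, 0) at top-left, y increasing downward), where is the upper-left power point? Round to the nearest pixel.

Content width = 2175 − 252 − 268 = 1655 px; content height = 942 − 57 − 110 = 775 px.
Upper-left is one-third across and one-third down within the inner layout region.
x = 252 + 1 × 1655/3 = 252 + 551.67 ≈ 804
y = 57 + 1 × 775/3 = 57 + 258.33 ≈ 315

(804, 315)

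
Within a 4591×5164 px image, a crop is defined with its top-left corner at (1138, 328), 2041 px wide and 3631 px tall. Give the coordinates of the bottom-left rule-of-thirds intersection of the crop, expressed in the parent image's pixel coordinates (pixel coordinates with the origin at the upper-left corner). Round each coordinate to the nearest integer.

One third of the crop width 2041 is 680.33 px.
One third of the crop height 3631 is 1210.33 px.
The bottom-left point is one-third across and two-thirds down within the crop:
x = 1138 + 1 × 680.33 ≈ 1818; y = 328 + 2 × 1210.33 ≈ 2749.

(1818, 2749)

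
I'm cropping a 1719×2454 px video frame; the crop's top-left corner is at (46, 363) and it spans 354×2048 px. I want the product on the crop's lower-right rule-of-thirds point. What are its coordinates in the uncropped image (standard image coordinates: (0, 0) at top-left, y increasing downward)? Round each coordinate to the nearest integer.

(282, 1728)

One third of the crop width 354 is 118.00 px.
One third of the crop height 2048 is 682.67 px.
The lower-right point is two-thirds across and two-thirds down within the crop:
x = 46 + 2 × 118.00 ≈ 282; y = 363 + 2 × 682.67 ≈ 1728.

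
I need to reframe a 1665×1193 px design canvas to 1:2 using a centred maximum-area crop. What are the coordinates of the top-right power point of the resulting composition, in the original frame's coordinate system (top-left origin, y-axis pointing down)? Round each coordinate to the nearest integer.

1665/1193 > 1/2, so the 1:2 crop keeps the full height 1193 and trims width to 1193 × 1/2 = 596.50 px.
Left offset = (1665 − 596.50)/2 = 534.25 px; top offset = 0.
Top-right is two-thirds across and one-third down within the crop:
x = 534.25 + 2 × 596.50/3 ≈ 932; y = 0.00 + 1 × 1193.00/3 ≈ 398.

x = 932 px, y = 398 px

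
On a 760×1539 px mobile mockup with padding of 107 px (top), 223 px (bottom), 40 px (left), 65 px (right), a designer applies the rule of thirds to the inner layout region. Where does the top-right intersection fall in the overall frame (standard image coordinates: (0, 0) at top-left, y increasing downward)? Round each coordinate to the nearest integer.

(477, 510)

Content width = 760 − 40 − 65 = 655 px; content height = 1539 − 107 − 223 = 1209 px.
Top-right is two-thirds across and one-third down within the inner layout region.
x = 40 + 2 × 655/3 = 40 + 436.67 ≈ 477
y = 107 + 1 × 1209/3 = 107 + 403.00 ≈ 510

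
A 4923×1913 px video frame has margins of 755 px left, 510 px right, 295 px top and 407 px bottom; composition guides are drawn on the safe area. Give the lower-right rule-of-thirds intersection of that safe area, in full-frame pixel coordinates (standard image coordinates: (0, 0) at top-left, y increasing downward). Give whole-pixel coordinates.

x = 3194 px, y = 1102 px

Content width = 4923 − 755 − 510 = 3658 px; content height = 1913 − 295 − 407 = 1211 px.
Lower-right is two-thirds across and two-thirds down within the safe area.
x = 755 + 2 × 3658/3 = 755 + 2438.67 ≈ 3194
y = 295 + 2 × 1211/3 = 295 + 807.33 ≈ 1102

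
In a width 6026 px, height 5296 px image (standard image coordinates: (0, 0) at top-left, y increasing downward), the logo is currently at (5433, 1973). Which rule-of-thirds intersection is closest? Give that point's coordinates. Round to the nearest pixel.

x = 4017 px, y = 1765 px

Third lines: x ∈ {2009, 4017}, y ∈ {1765, 3531}.
5433 is closer to x = 4017; 1973 is closer to y = 1765.
So the nearest intersection is the upper-right power point.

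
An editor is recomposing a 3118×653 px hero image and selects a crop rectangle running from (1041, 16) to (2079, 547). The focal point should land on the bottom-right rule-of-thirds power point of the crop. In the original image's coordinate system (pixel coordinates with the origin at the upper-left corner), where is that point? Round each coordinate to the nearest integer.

(1733, 370)

Crop width = 2079 − 1041 = 1038 px; one third is 346.00 px.
Crop height = 547 − 16 = 531 px; one third is 177.00 px.
The bottom-right point is two-thirds across and two-thirds down within the crop:
x = 1041 + 2 × 346.00 ≈ 1733; y = 16 + 2 × 177.00 ≈ 370.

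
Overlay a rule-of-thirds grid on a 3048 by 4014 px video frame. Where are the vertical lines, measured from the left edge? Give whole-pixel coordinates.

x = 1016 px and x = 2032 px

3048 / 3 = 1016, so the vertical lines sit at one and two thirds of 3048.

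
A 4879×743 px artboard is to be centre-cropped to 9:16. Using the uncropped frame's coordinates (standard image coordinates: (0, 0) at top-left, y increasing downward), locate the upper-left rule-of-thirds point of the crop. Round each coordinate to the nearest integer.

4879/743 > 9/16, so the 9:16 crop keeps the full height 743 and trims width to 743 × 9/16 = 417.94 px.
Left offset = (4879 − 417.94)/2 = 2230.53 px; top offset = 0.
Upper-left is one-third across and one-third down within the crop:
x = 2230.53 + 1 × 417.94/3 ≈ 2370; y = 0.00 + 1 × 743.00/3 ≈ 248.

x = 2370 px, y = 248 px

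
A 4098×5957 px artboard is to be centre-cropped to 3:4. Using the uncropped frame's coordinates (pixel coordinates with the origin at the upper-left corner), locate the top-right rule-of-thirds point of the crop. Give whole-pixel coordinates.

(2732, 2068)

4098/5957 < 3/4, so the 3:4 crop keeps the full width 4098 and trims height to 4098 × 4/3 = 5464.00 px.
Top offset = (5957 − 5464.00)/2 = 246.50 px; left offset = 0.
Top-right is two-thirds across and one-third down within the crop:
x = 0.00 + 2 × 4098.00/3 ≈ 2732; y = 246.50 + 1 × 5464.00/3 ≈ 2068.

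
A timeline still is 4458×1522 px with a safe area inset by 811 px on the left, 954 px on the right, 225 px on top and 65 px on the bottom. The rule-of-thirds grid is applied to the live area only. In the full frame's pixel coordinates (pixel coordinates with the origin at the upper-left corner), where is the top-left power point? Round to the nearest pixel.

(1709, 636)

Content width = 4458 − 811 − 954 = 2693 px; content height = 1522 − 225 − 65 = 1232 px.
Top-left is one-third across and one-third down within the live area.
x = 811 + 1 × 2693/3 = 811 + 897.67 ≈ 1709
y = 225 + 1 × 1232/3 = 225 + 410.67 ≈ 636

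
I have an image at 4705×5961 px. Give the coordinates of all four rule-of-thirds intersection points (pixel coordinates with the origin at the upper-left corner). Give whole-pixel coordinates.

(1568, 1987), (3137, 1987), (1568, 3974), (3137, 3974)

One third of 4705 is 1568.33; one third of 5961 is 1987.
Vertical third lines at x = 1568 and x = 3137; horizontal third lines at y = 1987 and y = 3974.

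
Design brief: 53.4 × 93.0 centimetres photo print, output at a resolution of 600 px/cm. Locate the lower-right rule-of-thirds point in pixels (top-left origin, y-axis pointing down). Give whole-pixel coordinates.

In pixels the canvas is 53.4 × 600 = 32040 wide and 93.0 × 600 = 55800 tall.
The lower-right point is two-thirds across and two-thirds down:
x = 2 × 32040/3 ≈ 21360; y = 2 × 55800/3 ≈ 37200.

(21360, 37200)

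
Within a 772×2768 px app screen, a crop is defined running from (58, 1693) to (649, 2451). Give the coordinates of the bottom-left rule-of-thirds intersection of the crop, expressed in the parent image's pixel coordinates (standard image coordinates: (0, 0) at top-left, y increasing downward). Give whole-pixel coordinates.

x = 255 px, y = 2198 px

Crop width = 649 − 58 = 591 px; one third is 197.00 px.
Crop height = 2451 − 1693 = 758 px; one third is 252.67 px.
The bottom-left point is one-third across and two-thirds down within the crop:
x = 58 + 1 × 197.00 ≈ 255; y = 1693 + 2 × 252.67 ≈ 2198.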